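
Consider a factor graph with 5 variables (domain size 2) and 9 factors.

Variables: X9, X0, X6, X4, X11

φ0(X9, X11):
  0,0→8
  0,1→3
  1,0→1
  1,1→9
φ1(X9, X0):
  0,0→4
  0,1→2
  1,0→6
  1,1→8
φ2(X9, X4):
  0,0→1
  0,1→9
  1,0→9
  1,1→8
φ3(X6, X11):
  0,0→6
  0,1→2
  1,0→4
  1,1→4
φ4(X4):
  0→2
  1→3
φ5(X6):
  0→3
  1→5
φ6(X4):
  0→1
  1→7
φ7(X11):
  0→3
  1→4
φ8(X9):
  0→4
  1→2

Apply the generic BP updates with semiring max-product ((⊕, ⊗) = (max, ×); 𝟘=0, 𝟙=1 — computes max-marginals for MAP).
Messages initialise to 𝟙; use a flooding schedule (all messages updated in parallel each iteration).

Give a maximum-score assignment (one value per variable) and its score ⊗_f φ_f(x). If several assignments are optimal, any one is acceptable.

assignment: (X9=1, X0=1, X6=1, X4=1, X11=1); score = 1935360

init: all messages = 𝟙 over 2 values
r1 m[φ0→X9] = [8, 9]
r1 m[φ0→X11] = [8, 9]
r1 m[φ1→X9] = [4, 8]
r1 m[φ1→X0] = [6, 8]
r1 m[φ2→X9] = [9, 9]
r1 m[φ2→X4] = [9, 9]
r1 m[φ3→X6] = [6, 4]
r1 m[φ3→X11] = [6, 4]
r1 m[φ4→X4] = [2, 3]
r1 m[φ5→X6] = [3, 5]
r1 m[φ6→X4] = [1, 7]
r1 m[φ7→X11] = [3, 4]
r1 m[φ8→X9] = [4, 2]
r1 m[X9→φ0] = [1, 1]
r1 m[X9→φ1] = [1, 1]
r1 m[X9→φ2] = [1, 1]
r1 m[X9→φ8] = [1, 1]
r1 m[X0→φ1] = [1, 1]
r1 m[X6→φ3] = [1, 1]
r1 m[X6→φ5] = [1, 1]
r1 m[X4→φ2] = [1, 1]
r1 m[X4→φ4] = [1, 1]
r1 m[X4→φ6] = [1, 1]
r1 m[X11→φ0] = [1, 1]
r1 m[X11→φ3] = [1, 1]
r1 m[X11→φ7] = [1, 1]
r2 m[φ0→X9] = [8, 9]
r2 m[φ0→X11] = [8, 9]
r2 m[φ1→X9] = [4, 8]
r2 m[φ1→X0] = [6, 8]
r2 m[φ2→X9] = [9, 9]
r2 m[φ2→X4] = [9, 9]
r2 m[φ3→X6] = [6, 4]
r2 m[φ3→X11] = [6, 4]
r2 m[φ4→X4] = [2, 3]
r2 m[φ5→X6] = [3, 5]
r2 m[φ6→X4] = [1, 7]
r2 m[φ7→X11] = [3, 4]
r2 m[φ8→X9] = [4, 2]
r2 m[X9→φ0] = [144, 144]
r2 m[X9→φ1] = [288, 162]
r2 m[X9→φ2] = [128, 144]
r2 m[X9→φ8] = [288, 648]
r2 m[X0→φ1] = [1, 1]
r2 m[X6→φ3] = [3, 5]
r2 m[X6→φ5] = [6, 4]
r2 m[X4→φ2] = [2, 21]
r2 m[X4→φ4] = [9, 63]
r2 m[X4→φ6] = [18, 27]
r2 m[X11→φ0] = [18, 16]
r2 m[X11→φ3] = [24, 36]
r2 m[X11→φ7] = [48, 36]
r3 m[φ0→X9] = [144, 144]
r3 m[φ0→X11] = [1152, 1296]
r3 m[φ1→X9] = [4, 8]
r3 m[φ1→X0] = [1152, 1296]
r3 m[φ2→X9] = [189, 168]
r3 m[φ2→X4] = [1296, 1152]
r3 m[φ3→X6] = [144, 144]
r3 m[φ3→X11] = [20, 20]
r3 m[φ4→X4] = [2, 3]
r3 m[φ5→X6] = [3, 5]
r3 m[φ6→X4] = [1, 7]
r3 m[φ7→X11] = [3, 4]
r3 m[φ8→X9] = [4, 2]
r3 m[X9→φ0] = [144, 144]
r3 m[X9→φ1] = [288, 162]
r3 m[X9→φ2] = [128, 144]
r3 m[X9→φ8] = [288, 648]
r3 m[X0→φ1] = [1, 1]
r3 m[X6→φ3] = [3, 5]
r3 m[X6→φ5] = [6, 4]
r3 m[X4→φ2] = [2, 21]
r3 m[X4→φ4] = [9, 63]
r3 m[X4→φ6] = [18, 27]
r3 m[X11→φ0] = [18, 16]
r3 m[X11→φ3] = [24, 36]
r3 m[X11→φ7] = [48, 36]
r4 m[φ0→X9] = [144, 144]
r4 m[φ0→X11] = [1152, 1296]
r4 m[φ1→X9] = [4, 8]
r4 m[φ1→X0] = [1152, 1296]
r4 m[φ2→X9] = [189, 168]
r4 m[φ2→X4] = [1296, 1152]
r4 m[φ3→X6] = [144, 144]
r4 m[φ3→X11] = [20, 20]
r4 m[φ4→X4] = [2, 3]
r4 m[φ5→X6] = [3, 5]
r4 m[φ6→X4] = [1, 7]
r4 m[φ7→X11] = [3, 4]
r4 m[φ8→X9] = [4, 2]
r4 m[X9→φ0] = [3024, 2688]
r4 m[X9→φ1] = [108864, 48384]
r4 m[X9→φ2] = [2304, 2304]
r4 m[X9→φ8] = [108864, 193536]
r4 m[X0→φ1] = [1, 1]
r4 m[X6→φ3] = [3, 5]
r4 m[X6→φ5] = [144, 144]
r4 m[X4→φ2] = [2, 21]
r4 m[X4→φ4] = [1296, 8064]
r4 m[X4→φ6] = [2592, 3456]
r4 m[X11→φ0] = [60, 80]
r4 m[X11→φ3] = [3456, 5184]
r4 m[X11→φ7] = [23040, 25920]
r5 m[φ0→X9] = [480, 720]
r5 m[φ0→X11] = [24192, 24192]
r5 m[φ1→X9] = [4, 8]
r5 m[φ1→X0] = [435456, 387072]
r5 m[φ2→X9] = [189, 168]
r5 m[φ2→X4] = [20736, 20736]
r5 m[φ3→X6] = [20736, 20736]
r5 m[φ3→X11] = [20, 20]
r5 m[φ4→X4] = [2, 3]
r5 m[φ5→X6] = [3, 5]
r5 m[φ6→X4] = [1, 7]
r5 m[φ7→X11] = [3, 4]
r5 m[φ8→X9] = [4, 2]
r5 m[X9→φ0] = [3024, 2688]
r5 m[X9→φ1] = [108864, 48384]
r5 m[X9→φ2] = [2304, 2304]
r5 m[X9→φ8] = [108864, 193536]
r5 m[X0→φ1] = [1, 1]
r5 m[X6→φ3] = [3, 5]
r5 m[X6→φ5] = [144, 144]
r5 m[X4→φ2] = [2, 21]
r5 m[X4→φ4] = [1296, 8064]
r5 m[X4→φ6] = [2592, 3456]
r5 m[X11→φ0] = [60, 80]
r5 m[X11→φ3] = [3456, 5184]
r5 m[X11→φ7] = [23040, 25920]
r6 m[φ0→X9] = [480, 720]
r6 m[φ0→X11] = [24192, 24192]
r6 m[φ1→X9] = [4, 8]
r6 m[φ1→X0] = [435456, 387072]
r6 m[φ2→X9] = [189, 168]
r6 m[φ2→X4] = [20736, 20736]
r6 m[φ3→X6] = [20736, 20736]
r6 m[φ3→X11] = [20, 20]
r6 m[φ4→X4] = [2, 3]
r6 m[φ5→X6] = [3, 5]
r6 m[φ6→X4] = [1, 7]
r6 m[φ7→X11] = [3, 4]
r6 m[φ8→X9] = [4, 2]
r6 m[X9→φ0] = [3024, 2688]
r6 m[X9→φ1] = [362880, 241920]
r6 m[X9→φ2] = [7680, 11520]
r6 m[X9→φ8] = [362880, 967680]
r6 m[X0→φ1] = [1, 1]
r6 m[X6→φ3] = [3, 5]
r6 m[X6→φ5] = [20736, 20736]
r6 m[X4→φ2] = [2, 21]
r6 m[X4→φ4] = [20736, 145152]
r6 m[X4→φ6] = [41472, 62208]
r6 m[X11→φ0] = [60, 80]
r6 m[X11→φ3] = [72576, 96768]
r6 m[X11→φ7] = [483840, 483840]
r7 m[φ0→X9] = [480, 720]
r7 m[φ0→X11] = [24192, 24192]
r7 m[φ1→X9] = [4, 8]
r7 m[φ1→X0] = [1451520, 1935360]
r7 m[φ2→X9] = [189, 168]
r7 m[φ2→X4] = [103680, 92160]
r7 m[φ3→X6] = [435456, 387072]
r7 m[φ3→X11] = [20, 20]
r7 m[φ4→X4] = [2, 3]
r7 m[φ5→X6] = [3, 5]
r7 m[φ6→X4] = [1, 7]
r7 m[φ7→X11] = [3, 4]
r7 m[φ8→X9] = [4, 2]
r7 m[X9→φ0] = [3024, 2688]
r7 m[X9→φ1] = [362880, 241920]
r7 m[X9→φ2] = [7680, 11520]
r7 m[X9→φ8] = [362880, 967680]
r7 m[X0→φ1] = [1, 1]
r7 m[X6→φ3] = [3, 5]
r7 m[X6→φ5] = [20736, 20736]
r7 m[X4→φ2] = [2, 21]
r7 m[X4→φ4] = [20736, 145152]
r7 m[X4→φ6] = [41472, 62208]
r7 m[X11→φ0] = [60, 80]
r7 m[X11→φ3] = [72576, 96768]
r7 m[X11→φ7] = [483840, 483840]
r8 m[φ0→X9] = [480, 720]
r8 m[φ0→X11] = [24192, 24192]
r8 m[φ1→X9] = [4, 8]
r8 m[φ1→X0] = [1451520, 1935360]
r8 m[φ2→X9] = [189, 168]
r8 m[φ2→X4] = [103680, 92160]
r8 m[φ3→X6] = [435456, 387072]
r8 m[φ3→X11] = [20, 20]
r8 m[φ4→X4] = [2, 3]
r8 m[φ5→X6] = [3, 5]
r8 m[φ6→X4] = [1, 7]
r8 m[φ7→X11] = [3, 4]
r8 m[φ8→X9] = [4, 2]
r8 m[X9→φ0] = [3024, 2688]
r8 m[X9→φ1] = [362880, 241920]
r8 m[X9→φ2] = [7680, 11520]
r8 m[X9→φ8] = [362880, 967680]
r8 m[X0→φ1] = [1, 1]
r8 m[X6→φ3] = [3, 5]
r8 m[X6→φ5] = [435456, 387072]
r8 m[X4→φ2] = [2, 21]
r8 m[X4→φ4] = [103680, 645120]
r8 m[X4→φ6] = [207360, 276480]
r8 m[X11→φ0] = [60, 80]
r8 m[X11→φ3] = [72576, 96768]
r8 m[X11→φ7] = [483840, 483840]
r9 m[φ0→X9] = [480, 720]
r9 m[φ0→X11] = [24192, 24192]
r9 m[φ1→X9] = [4, 8]
r9 m[φ1→X0] = [1451520, 1935360]
r9 m[φ2→X9] = [189, 168]
r9 m[φ2→X4] = [103680, 92160]
r9 m[φ3→X6] = [435456, 387072]
r9 m[φ3→X11] = [20, 20]
r9 m[φ4→X4] = [2, 3]
r9 m[φ5→X6] = [3, 5]
r9 m[φ6→X4] = [1, 7]
r9 m[φ7→X11] = [3, 4]
r9 m[φ8→X9] = [4, 2]
r9 m[X9→φ0] = [3024, 2688]
r9 m[X9→φ1] = [362880, 241920]
r9 m[X9→φ2] = [7680, 11520]
r9 m[X9→φ8] = [362880, 967680]
r9 m[X0→φ1] = [1, 1]
r9 m[X6→φ3] = [3, 5]
r9 m[X6→φ5] = [435456, 387072]
r9 m[X4→φ2] = [2, 21]
r9 m[X4→φ4] = [103680, 645120]
r9 m[X4→φ6] = [207360, 276480]
r9 m[X11→φ0] = [60, 80]
r9 m[X11→φ3] = [72576, 96768]
r9 m[X11→φ7] = [483840, 483840]
fixed point reached at round 9
traceback from X9: (X9=1, X0=1, X6=1, X4=1, X11=1), score=1935360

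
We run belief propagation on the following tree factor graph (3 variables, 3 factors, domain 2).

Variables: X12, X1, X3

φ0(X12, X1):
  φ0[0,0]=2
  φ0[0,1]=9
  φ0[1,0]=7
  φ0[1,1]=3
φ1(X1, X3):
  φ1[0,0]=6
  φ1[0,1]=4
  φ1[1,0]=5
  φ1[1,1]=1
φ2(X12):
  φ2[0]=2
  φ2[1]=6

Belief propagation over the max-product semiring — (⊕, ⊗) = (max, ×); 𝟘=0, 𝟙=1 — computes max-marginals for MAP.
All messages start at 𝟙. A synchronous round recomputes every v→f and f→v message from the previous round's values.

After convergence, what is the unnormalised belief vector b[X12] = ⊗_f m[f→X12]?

init: all messages = 𝟙 over 2 values
r1 m[φ0→X12] = [9, 7]
r1 m[φ0→X1] = [7, 9]
r1 m[φ1→X1] = [6, 5]
r1 m[φ1→X3] = [6, 4]
r1 m[φ2→X12] = [2, 6]
r1 m[X12→φ0] = [1, 1]
r1 m[X12→φ2] = [1, 1]
r1 m[X1→φ0] = [1, 1]
r1 m[X1→φ1] = [1, 1]
r1 m[X3→φ1] = [1, 1]
r2 m[φ0→X12] = [9, 7]
r2 m[φ0→X1] = [7, 9]
r2 m[φ1→X1] = [6, 5]
r2 m[φ1→X3] = [6, 4]
r2 m[φ2→X12] = [2, 6]
r2 m[X12→φ0] = [2, 6]
r2 m[X12→φ2] = [9, 7]
r2 m[X1→φ0] = [6, 5]
r2 m[X1→φ1] = [7, 9]
r2 m[X3→φ1] = [1, 1]
r3 m[φ0→X12] = [45, 42]
r3 m[φ0→X1] = [42, 18]
r3 m[φ1→X1] = [6, 5]
r3 m[φ1→X3] = [45, 28]
r3 m[φ2→X12] = [2, 6]
r3 m[X12→φ0] = [2, 6]
r3 m[X12→φ2] = [9, 7]
r3 m[X1→φ0] = [6, 5]
r3 m[X1→φ1] = [7, 9]
r3 m[X3→φ1] = [1, 1]
r4 m[φ0→X12] = [45, 42]
r4 m[φ0→X1] = [42, 18]
r4 m[φ1→X1] = [6, 5]
r4 m[φ1→X3] = [45, 28]
r4 m[φ2→X12] = [2, 6]
r4 m[X12→φ0] = [2, 6]
r4 m[X12→φ2] = [45, 42]
r4 m[X1→φ0] = [6, 5]
r4 m[X1→φ1] = [42, 18]
r4 m[X3→φ1] = [1, 1]
r5 m[φ0→X12] = [45, 42]
r5 m[φ0→X1] = [42, 18]
r5 m[φ1→X1] = [6, 5]
r5 m[φ1→X3] = [252, 168]
r5 m[φ2→X12] = [2, 6]
r5 m[X12→φ0] = [2, 6]
r5 m[X12→φ2] = [45, 42]
r5 m[X1→φ0] = [6, 5]
r5 m[X1→φ1] = [42, 18]
r5 m[X3→φ1] = [1, 1]
r6 m[φ0→X12] = [45, 42]
r6 m[φ0→X1] = [42, 18]
r6 m[φ1→X1] = [6, 5]
r6 m[φ1→X3] = [252, 168]
r6 m[φ2→X12] = [2, 6]
r6 m[X12→φ0] = [2, 6]
r6 m[X12→φ2] = [45, 42]
r6 m[X1→φ0] = [6, 5]
r6 m[X1→φ1] = [42, 18]
r6 m[X3→φ1] = [1, 1]
fixed point reached at round 6
b[X12] = ⊗ incoming = [90, 252]

b[X12] = [90, 252]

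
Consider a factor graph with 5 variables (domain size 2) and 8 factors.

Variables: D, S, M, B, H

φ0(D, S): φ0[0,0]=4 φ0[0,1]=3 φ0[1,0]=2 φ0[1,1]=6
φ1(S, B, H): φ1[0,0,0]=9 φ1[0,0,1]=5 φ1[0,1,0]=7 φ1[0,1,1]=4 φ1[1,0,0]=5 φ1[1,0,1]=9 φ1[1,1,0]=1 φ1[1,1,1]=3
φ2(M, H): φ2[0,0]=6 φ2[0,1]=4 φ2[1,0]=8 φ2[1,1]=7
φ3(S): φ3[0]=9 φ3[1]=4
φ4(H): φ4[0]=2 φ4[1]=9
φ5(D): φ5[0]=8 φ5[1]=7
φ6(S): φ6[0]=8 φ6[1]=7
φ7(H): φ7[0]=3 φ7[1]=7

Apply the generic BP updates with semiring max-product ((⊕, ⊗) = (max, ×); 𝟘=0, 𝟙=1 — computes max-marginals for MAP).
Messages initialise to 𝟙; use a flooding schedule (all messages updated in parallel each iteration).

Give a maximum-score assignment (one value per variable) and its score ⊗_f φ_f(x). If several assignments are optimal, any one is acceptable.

assignment: (D=0, S=0, M=1, B=0, H=1); score = 5080320

init: all messages = 𝟙 over 2 values
r1 m[φ0→D] = [4, 6]
r1 m[φ0→S] = [4, 6]
r1 m[φ1→S] = [9, 9]
r1 m[φ1→B] = [9, 7]
r1 m[φ1→H] = [9, 9]
r1 m[φ2→M] = [6, 8]
r1 m[φ2→H] = [8, 7]
r1 m[φ3→S] = [9, 4]
r1 m[φ4→H] = [2, 9]
r1 m[φ5→D] = [8, 7]
r1 m[φ6→S] = [8, 7]
r1 m[φ7→H] = [3, 7]
r1 m[D→φ0] = [1, 1]
r1 m[D→φ5] = [1, 1]
r1 m[S→φ0] = [1, 1]
r1 m[S→φ1] = [1, 1]
r1 m[S→φ3] = [1, 1]
r1 m[S→φ6] = [1, 1]
r1 m[M→φ2] = [1, 1]
r1 m[B→φ1] = [1, 1]
r1 m[H→φ1] = [1, 1]
r1 m[H→φ2] = [1, 1]
r1 m[H→φ4] = [1, 1]
r1 m[H→φ7] = [1, 1]
r2 m[φ0→D] = [4, 6]
r2 m[φ0→S] = [4, 6]
r2 m[φ1→S] = [9, 9]
r2 m[φ1→B] = [9, 7]
r2 m[φ1→H] = [9, 9]
r2 m[φ2→M] = [6, 8]
r2 m[φ2→H] = [8, 7]
r2 m[φ3→S] = [9, 4]
r2 m[φ4→H] = [2, 9]
r2 m[φ5→D] = [8, 7]
r2 m[φ6→S] = [8, 7]
r2 m[φ7→H] = [3, 7]
r2 m[D→φ0] = [8, 7]
r2 m[D→φ5] = [4, 6]
r2 m[S→φ0] = [648, 252]
r2 m[S→φ1] = [288, 168]
r2 m[S→φ3] = [288, 378]
r2 m[S→φ6] = [324, 216]
r2 m[M→φ2] = [1, 1]
r2 m[B→φ1] = [1, 1]
r2 m[H→φ1] = [48, 441]
r2 m[H→φ2] = [54, 567]
r2 m[H→φ4] = [216, 441]
r2 m[H→φ7] = [144, 567]
r3 m[φ0→D] = [2592, 1512]
r3 m[φ0→S] = [32, 42]
r3 m[φ1→S] = [2205, 3969]
r3 m[φ1→B] = [666792, 508032]
r3 m[φ1→H] = [2592, 1512]
r3 m[φ2→M] = [2268, 3969]
r3 m[φ2→H] = [8, 7]
r3 m[φ3→S] = [9, 4]
r3 m[φ4→H] = [2, 9]
r3 m[φ5→D] = [8, 7]
r3 m[φ6→S] = [8, 7]
r3 m[φ7→H] = [3, 7]
r3 m[D→φ0] = [8, 7]
r3 m[D→φ5] = [4, 6]
r3 m[S→φ0] = [648, 252]
r3 m[S→φ1] = [288, 168]
r3 m[S→φ3] = [288, 378]
r3 m[S→φ6] = [324, 216]
r3 m[M→φ2] = [1, 1]
r3 m[B→φ1] = [1, 1]
r3 m[H→φ1] = [48, 441]
r3 m[H→φ2] = [54, 567]
r3 m[H→φ4] = [216, 441]
r3 m[H→φ7] = [144, 567]
r4 m[φ0→D] = [2592, 1512]
r4 m[φ0→S] = [32, 42]
r4 m[φ1→S] = [2205, 3969]
r4 m[φ1→B] = [666792, 508032]
r4 m[φ1→H] = [2592, 1512]
r4 m[φ2→M] = [2268, 3969]
r4 m[φ2→H] = [8, 7]
r4 m[φ3→S] = [9, 4]
r4 m[φ4→H] = [2, 9]
r4 m[φ5→D] = [8, 7]
r4 m[φ6→S] = [8, 7]
r4 m[φ7→H] = [3, 7]
r4 m[D→φ0] = [8, 7]
r4 m[D→φ5] = [2592, 1512]
r4 m[S→φ0] = [158760, 111132]
r4 m[S→φ1] = [2304, 1176]
r4 m[S→φ3] = [564480, 1166886]
r4 m[S→φ6] = [635040, 666792]
r4 m[M→φ2] = [1, 1]
r4 m[B→φ1] = [1, 1]
r4 m[H→φ1] = [48, 441]
r4 m[H→φ2] = [15552, 95256]
r4 m[H→φ4] = [62208, 74088]
r4 m[H→φ7] = [41472, 95256]
r5 m[φ0→D] = [635040, 666792]
r5 m[φ0→S] = [32, 42]
r5 m[φ1→S] = [2205, 3969]
r5 m[φ1→B] = [5080320, 4064256]
r5 m[φ1→H] = [20736, 11520]
r5 m[φ2→M] = [381024, 666792]
r5 m[φ2→H] = [8, 7]
r5 m[φ3→S] = [9, 4]
r5 m[φ4→H] = [2, 9]
r5 m[φ5→D] = [8, 7]
r5 m[φ6→S] = [8, 7]
r5 m[φ7→H] = [3, 7]
r5 m[D→φ0] = [8, 7]
r5 m[D→φ5] = [2592, 1512]
r5 m[S→φ0] = [158760, 111132]
r5 m[S→φ1] = [2304, 1176]
r5 m[S→φ3] = [564480, 1166886]
r5 m[S→φ6] = [635040, 666792]
r5 m[M→φ2] = [1, 1]
r5 m[B→φ1] = [1, 1]
r5 m[H→φ1] = [48, 441]
r5 m[H→φ2] = [15552, 95256]
r5 m[H→φ4] = [62208, 74088]
r5 m[H→φ7] = [41472, 95256]
r6 m[φ0→D] = [635040, 666792]
r6 m[φ0→S] = [32, 42]
r6 m[φ1→S] = [2205, 3969]
r6 m[φ1→B] = [5080320, 4064256]
r6 m[φ1→H] = [20736, 11520]
r6 m[φ2→M] = [381024, 666792]
r6 m[φ2→H] = [8, 7]
r6 m[φ3→S] = [9, 4]
r6 m[φ4→H] = [2, 9]
r6 m[φ5→D] = [8, 7]
r6 m[φ6→S] = [8, 7]
r6 m[φ7→H] = [3, 7]
r6 m[D→φ0] = [8, 7]
r6 m[D→φ5] = [635040, 666792]
r6 m[S→φ0] = [158760, 111132]
r6 m[S→φ1] = [2304, 1176]
r6 m[S→φ3] = [564480, 1166886]
r6 m[S→φ6] = [635040, 666792]
r6 m[M→φ2] = [1, 1]
r6 m[B→φ1] = [1, 1]
r6 m[H→φ1] = [48, 441]
r6 m[H→φ2] = [124416, 725760]
r6 m[H→φ4] = [497664, 564480]
r6 m[H→φ7] = [331776, 725760]
r7 m[φ0→D] = [635040, 666792]
r7 m[φ0→S] = [32, 42]
r7 m[φ1→S] = [2205, 3969]
r7 m[φ1→B] = [5080320, 4064256]
r7 m[φ1→H] = [20736, 11520]
r7 m[φ2→M] = [2903040, 5080320]
r7 m[φ2→H] = [8, 7]
r7 m[φ3→S] = [9, 4]
r7 m[φ4→H] = [2, 9]
r7 m[φ5→D] = [8, 7]
r7 m[φ6→S] = [8, 7]
r7 m[φ7→H] = [3, 7]
r7 m[D→φ0] = [8, 7]
r7 m[D→φ5] = [635040, 666792]
r7 m[S→φ0] = [158760, 111132]
r7 m[S→φ1] = [2304, 1176]
r7 m[S→φ3] = [564480, 1166886]
r7 m[S→φ6] = [635040, 666792]
r7 m[M→φ2] = [1, 1]
r7 m[B→φ1] = [1, 1]
r7 m[H→φ1] = [48, 441]
r7 m[H→φ2] = [124416, 725760]
r7 m[H→φ4] = [497664, 564480]
r7 m[H→φ7] = [331776, 725760]
r8 m[φ0→D] = [635040, 666792]
r8 m[φ0→S] = [32, 42]
r8 m[φ1→S] = [2205, 3969]
r8 m[φ1→B] = [5080320, 4064256]
r8 m[φ1→H] = [20736, 11520]
r8 m[φ2→M] = [2903040, 5080320]
r8 m[φ2→H] = [8, 7]
r8 m[φ3→S] = [9, 4]
r8 m[φ4→H] = [2, 9]
r8 m[φ5→D] = [8, 7]
r8 m[φ6→S] = [8, 7]
r8 m[φ7→H] = [3, 7]
r8 m[D→φ0] = [8, 7]
r8 m[D→φ5] = [635040, 666792]
r8 m[S→φ0] = [158760, 111132]
r8 m[S→φ1] = [2304, 1176]
r8 m[S→φ3] = [564480, 1166886]
r8 m[S→φ6] = [635040, 666792]
r8 m[M→φ2] = [1, 1]
r8 m[B→φ1] = [1, 1]
r8 m[H→φ1] = [48, 441]
r8 m[H→φ2] = [124416, 725760]
r8 m[H→φ4] = [497664, 564480]
r8 m[H→φ7] = [331776, 725760]
fixed point reached at round 8
traceback from D: (D=0, S=0, M=1, B=0, H=1), score=5080320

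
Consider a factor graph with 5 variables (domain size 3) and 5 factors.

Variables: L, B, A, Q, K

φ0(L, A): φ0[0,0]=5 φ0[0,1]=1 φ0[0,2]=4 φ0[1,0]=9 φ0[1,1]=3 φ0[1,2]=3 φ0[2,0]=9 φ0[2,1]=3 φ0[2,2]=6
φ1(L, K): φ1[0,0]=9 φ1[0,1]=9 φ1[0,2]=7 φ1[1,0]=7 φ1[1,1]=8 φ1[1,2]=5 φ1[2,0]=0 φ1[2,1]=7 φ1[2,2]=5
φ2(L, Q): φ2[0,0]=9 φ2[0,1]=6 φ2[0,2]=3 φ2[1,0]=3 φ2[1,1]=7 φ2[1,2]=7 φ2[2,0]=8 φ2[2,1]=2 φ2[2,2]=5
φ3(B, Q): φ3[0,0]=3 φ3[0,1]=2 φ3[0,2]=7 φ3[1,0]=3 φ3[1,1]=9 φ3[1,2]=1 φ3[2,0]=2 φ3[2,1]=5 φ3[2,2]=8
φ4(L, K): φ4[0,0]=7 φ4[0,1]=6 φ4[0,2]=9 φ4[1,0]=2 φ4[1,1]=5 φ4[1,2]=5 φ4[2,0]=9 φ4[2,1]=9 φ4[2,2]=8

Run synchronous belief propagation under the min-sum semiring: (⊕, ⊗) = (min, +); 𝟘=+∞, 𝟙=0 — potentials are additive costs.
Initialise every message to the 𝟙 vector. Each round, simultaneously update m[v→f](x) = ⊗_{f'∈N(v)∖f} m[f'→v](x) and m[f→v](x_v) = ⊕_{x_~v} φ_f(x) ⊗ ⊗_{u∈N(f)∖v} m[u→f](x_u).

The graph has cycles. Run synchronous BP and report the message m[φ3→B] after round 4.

init: all messages = 𝟙 over 3 values
r1 m[φ0→L] = [1, 3, 3]
r1 m[φ0→A] = [5, 1, 3]
r1 m[φ1→L] = [7, 5, 0]
r1 m[φ1→K] = [0, 7, 5]
r1 m[φ2→L] = [3, 3, 2]
r1 m[φ2→Q] = [3, 2, 3]
r1 m[φ3→B] = [2, 1, 2]
r1 m[φ3→Q] = [2, 2, 1]
r1 m[φ4→L] = [6, 2, 8]
r1 m[φ4→K] = [2, 5, 5]
r1 m[L→φ0] = [0, 0, 0]
r1 m[L→φ1] = [0, 0, 0]
r1 m[L→φ2] = [0, 0, 0]
r1 m[L→φ4] = [0, 0, 0]
r1 m[B→φ3] = [0, 0, 0]
r1 m[A→φ0] = [0, 0, 0]
r1 m[Q→φ2] = [0, 0, 0]
r1 m[Q→φ3] = [0, 0, 0]
r1 m[K→φ1] = [0, 0, 0]
r1 m[K→φ4] = [0, 0, 0]
r2 m[φ0→L] = [1, 3, 3]
r2 m[φ0→A] = [5, 1, 3]
r2 m[φ1→L] = [7, 5, 0]
r2 m[φ1→K] = [0, 7, 5]
r2 m[φ2→L] = [3, 3, 2]
r2 m[φ2→Q] = [3, 2, 3]
r2 m[φ3→B] = [2, 1, 2]
r2 m[φ3→Q] = [2, 2, 1]
r2 m[φ4→L] = [6, 2, 8]
r2 m[φ4→K] = [2, 5, 5]
r2 m[L→φ0] = [16, 10, 10]
r2 m[L→φ1] = [10, 8, 13]
r2 m[L→φ2] = [14, 10, 11]
r2 m[L→φ4] = [11, 11, 5]
r2 m[B→φ3] = [0, 0, 0]
r2 m[A→φ0] = [0, 0, 0]
r2 m[Q→φ2] = [2, 2, 1]
r2 m[Q→φ3] = [3, 2, 3]
r2 m[K→φ1] = [2, 5, 5]
r2 m[K→φ4] = [0, 7, 5]
r3 m[φ0→L] = [1, 3, 3]
r3 m[φ0→A] = [19, 13, 13]
r3 m[φ1→L] = [11, 9, 2]
r3 m[φ1→K] = [13, 16, 13]
r3 m[φ2→L] = [4, 5, 4]
r3 m[φ2→Q] = [13, 13, 16]
r3 m[φ3→B] = [4, 4, 5]
r3 m[φ3→Q] = [2, 2, 1]
r3 m[φ4→L] = [7, 2, 9]
r3 m[φ4→K] = [13, 14, 13]
r3 m[L→φ0] = [16, 10, 10]
r3 m[L→φ1] = [10, 8, 13]
r3 m[L→φ2] = [14, 10, 11]
r3 m[L→φ4] = [11, 11, 5]
r3 m[B→φ3] = [0, 0, 0]
r3 m[A→φ0] = [0, 0, 0]
r3 m[Q→φ2] = [2, 2, 1]
r3 m[Q→φ3] = [3, 2, 3]
r3 m[K→φ1] = [2, 5, 5]
r3 m[K→φ4] = [0, 7, 5]
r4 m[φ0→L] = [1, 3, 3]
r4 m[φ0→A] = [19, 13, 13]
r4 m[φ1→L] = [11, 9, 2]
r4 m[φ1→K] = [13, 16, 13]
r4 m[φ2→L] = [4, 5, 4]
r4 m[φ2→Q] = [13, 13, 16]
r4 m[φ3→B] = [4, 4, 5]
r4 m[φ3→Q] = [2, 2, 1]
r4 m[φ4→L] = [7, 2, 9]
r4 m[φ4→K] = [13, 14, 13]
r4 m[L→φ0] = [22, 16, 15]
r4 m[L→φ1] = [12, 10, 16]
r4 m[L→φ2] = [19, 14, 14]
r4 m[L→φ4] = [16, 17, 9]
r4 m[B→φ3] = [0, 0, 0]
r4 m[A→φ0] = [0, 0, 0]
r4 m[Q→φ2] = [2, 2, 1]
r4 m[Q→φ3] = [13, 13, 16]
r4 m[K→φ1] = [13, 14, 13]
r4 m[K→φ4] = [13, 16, 13]

message @ round 4 = [4, 4, 5]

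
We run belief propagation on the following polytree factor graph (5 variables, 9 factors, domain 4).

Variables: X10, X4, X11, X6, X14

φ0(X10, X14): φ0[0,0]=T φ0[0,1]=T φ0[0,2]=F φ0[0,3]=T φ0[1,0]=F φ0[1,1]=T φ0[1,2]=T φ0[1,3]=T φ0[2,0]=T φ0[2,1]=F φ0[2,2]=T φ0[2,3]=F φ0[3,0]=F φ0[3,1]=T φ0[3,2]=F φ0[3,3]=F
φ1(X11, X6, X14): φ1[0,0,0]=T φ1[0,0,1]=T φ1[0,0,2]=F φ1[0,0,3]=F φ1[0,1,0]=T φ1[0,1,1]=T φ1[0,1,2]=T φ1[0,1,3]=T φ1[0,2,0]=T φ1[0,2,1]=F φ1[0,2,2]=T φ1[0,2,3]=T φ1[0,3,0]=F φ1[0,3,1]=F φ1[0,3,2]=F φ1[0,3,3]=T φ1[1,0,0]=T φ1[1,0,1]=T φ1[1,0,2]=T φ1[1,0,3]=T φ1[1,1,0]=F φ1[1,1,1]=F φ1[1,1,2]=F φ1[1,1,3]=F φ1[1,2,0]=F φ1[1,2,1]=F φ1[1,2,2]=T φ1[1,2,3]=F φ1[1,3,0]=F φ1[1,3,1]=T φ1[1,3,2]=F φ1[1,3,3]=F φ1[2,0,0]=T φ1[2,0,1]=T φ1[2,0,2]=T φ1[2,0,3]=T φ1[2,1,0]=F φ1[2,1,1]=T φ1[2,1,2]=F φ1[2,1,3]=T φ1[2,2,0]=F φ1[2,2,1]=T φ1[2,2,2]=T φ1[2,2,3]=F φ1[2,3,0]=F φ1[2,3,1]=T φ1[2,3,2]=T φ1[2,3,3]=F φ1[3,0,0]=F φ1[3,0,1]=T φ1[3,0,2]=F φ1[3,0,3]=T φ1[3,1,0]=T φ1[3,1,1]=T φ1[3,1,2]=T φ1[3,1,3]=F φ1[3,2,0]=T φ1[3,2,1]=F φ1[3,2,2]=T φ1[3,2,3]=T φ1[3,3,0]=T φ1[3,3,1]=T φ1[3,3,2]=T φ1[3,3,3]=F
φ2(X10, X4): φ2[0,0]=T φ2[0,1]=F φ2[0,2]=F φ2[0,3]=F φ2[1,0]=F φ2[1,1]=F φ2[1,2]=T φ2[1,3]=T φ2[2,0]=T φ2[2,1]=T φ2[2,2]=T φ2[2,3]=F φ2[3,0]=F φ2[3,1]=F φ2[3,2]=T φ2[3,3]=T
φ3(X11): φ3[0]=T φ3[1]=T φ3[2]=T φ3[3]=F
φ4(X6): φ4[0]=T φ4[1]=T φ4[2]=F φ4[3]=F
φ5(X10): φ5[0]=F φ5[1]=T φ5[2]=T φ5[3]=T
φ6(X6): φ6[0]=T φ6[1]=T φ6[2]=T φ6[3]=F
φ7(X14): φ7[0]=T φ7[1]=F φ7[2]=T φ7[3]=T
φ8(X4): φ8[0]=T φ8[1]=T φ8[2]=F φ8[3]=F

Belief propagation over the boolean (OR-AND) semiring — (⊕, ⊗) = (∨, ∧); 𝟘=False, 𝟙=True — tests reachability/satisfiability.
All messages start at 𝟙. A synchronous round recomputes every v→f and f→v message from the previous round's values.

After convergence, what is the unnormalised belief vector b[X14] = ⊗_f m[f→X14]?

b[X14] = [T, F, T, F]

init: all messages = 𝟙 over 4 values
r1 m[φ0→X10] = [T, T, T, T]
r1 m[φ0→X14] = [T, T, T, T]
r1 m[φ1→X11] = [T, T, T, T]
r1 m[φ1→X6] = [T, T, T, T]
r1 m[φ1→X14] = [T, T, T, T]
r1 m[φ2→X10] = [T, T, T, T]
r1 m[φ2→X4] = [T, T, T, T]
r1 m[φ3→X11] = [T, T, T, F]
r1 m[φ4→X6] = [T, T, F, F]
r1 m[φ5→X10] = [F, T, T, T]
r1 m[φ6→X6] = [T, T, T, F]
r1 m[φ7→X14] = [T, F, T, T]
r1 m[φ8→X4] = [T, T, F, F]
r1 m[X10→φ0] = [T, T, T, T]
r1 m[X10→φ2] = [T, T, T, T]
r1 m[X10→φ5] = [T, T, T, T]
r1 m[X4→φ2] = [T, T, T, T]
r1 m[X4→φ8] = [T, T, T, T]
r1 m[X11→φ1] = [T, T, T, T]
r1 m[X11→φ3] = [T, T, T, T]
r1 m[X6→φ1] = [T, T, T, T]
r1 m[X6→φ4] = [T, T, T, T]
r1 m[X6→φ6] = [T, T, T, T]
r1 m[X14→φ0] = [T, T, T, T]
r1 m[X14→φ1] = [T, T, T, T]
r1 m[X14→φ7] = [T, T, T, T]
r2 m[φ0→X10] = [T, T, T, T]
r2 m[φ0→X14] = [T, T, T, T]
r2 m[φ1→X11] = [T, T, T, T]
r2 m[φ1→X6] = [T, T, T, T]
r2 m[φ1→X14] = [T, T, T, T]
r2 m[φ2→X10] = [T, T, T, T]
r2 m[φ2→X4] = [T, T, T, T]
r2 m[φ3→X11] = [T, T, T, F]
r2 m[φ4→X6] = [T, T, F, F]
r2 m[φ5→X10] = [F, T, T, T]
r2 m[φ6→X6] = [T, T, T, F]
r2 m[φ7→X14] = [T, F, T, T]
r2 m[φ8→X4] = [T, T, F, F]
r2 m[X10→φ0] = [F, T, T, T]
r2 m[X10→φ2] = [F, T, T, T]
r2 m[X10→φ5] = [T, T, T, T]
r2 m[X4→φ2] = [T, T, F, F]
r2 m[X4→φ8] = [T, T, T, T]
r2 m[X11→φ1] = [T, T, T, F]
r2 m[X11→φ3] = [T, T, T, T]
r2 m[X6→φ1] = [T, T, F, F]
r2 m[X6→φ4] = [T, T, T, F]
r2 m[X6→φ6] = [T, T, F, F]
r2 m[X14→φ0] = [T, F, T, T]
r2 m[X14→φ1] = [T, F, T, T]
r2 m[X14→φ7] = [T, T, T, T]
r3 m[φ0→X10] = [T, T, T, F]
r3 m[φ0→X14] = [T, T, T, T]
r3 m[φ1→X11] = [T, T, T, T]
r3 m[φ1→X6] = [T, T, T, T]
r3 m[φ1→X14] = [T, T, T, T]
r3 m[φ2→X10] = [T, F, T, F]
r3 m[φ2→X4] = [T, T, T, T]
r3 m[φ3→X11] = [T, T, T, F]
r3 m[φ4→X6] = [T, T, F, F]
r3 m[φ5→X10] = [F, T, T, T]
r3 m[φ6→X6] = [T, T, T, F]
r3 m[φ7→X14] = [T, F, T, T]
r3 m[φ8→X4] = [T, T, F, F]
r3 m[X10→φ0] = [F, T, T, T]
r3 m[X10→φ2] = [F, T, T, T]
r3 m[X10→φ5] = [T, T, T, T]
r3 m[X4→φ2] = [T, T, F, F]
r3 m[X4→φ8] = [T, T, T, T]
r3 m[X11→φ1] = [T, T, T, F]
r3 m[X11→φ3] = [T, T, T, T]
r3 m[X6→φ1] = [T, T, F, F]
r3 m[X6→φ4] = [T, T, T, F]
r3 m[X6→φ6] = [T, T, F, F]
r3 m[X14→φ0] = [T, F, T, T]
r3 m[X14→φ1] = [T, F, T, T]
r3 m[X14→φ7] = [T, T, T, T]
r4 m[φ0→X10] = [T, T, T, F]
r4 m[φ0→X14] = [T, T, T, T]
r4 m[φ1→X11] = [T, T, T, T]
r4 m[φ1→X6] = [T, T, T, T]
r4 m[φ1→X14] = [T, T, T, T]
r4 m[φ2→X10] = [T, F, T, F]
r4 m[φ2→X4] = [T, T, T, T]
r4 m[φ3→X11] = [T, T, T, F]
r4 m[φ4→X6] = [T, T, F, F]
r4 m[φ5→X10] = [F, T, T, T]
r4 m[φ6→X6] = [T, T, T, F]
r4 m[φ7→X14] = [T, F, T, T]
r4 m[φ8→X4] = [T, T, F, F]
r4 m[X10→φ0] = [F, F, T, F]
r4 m[X10→φ2] = [F, T, T, F]
r4 m[X10→φ5] = [T, F, T, F]
r4 m[X4→φ2] = [T, T, F, F]
r4 m[X4→φ8] = [T, T, T, T]
r4 m[X11→φ1] = [T, T, T, F]
r4 m[X11→φ3] = [T, T, T, T]
r4 m[X6→φ1] = [T, T, F, F]
r4 m[X6→φ4] = [T, T, T, F]
r4 m[X6→φ6] = [T, T, F, F]
r4 m[X14→φ0] = [T, F, T, T]
r4 m[X14→φ1] = [T, F, T, T]
r4 m[X14→φ7] = [T, T, T, T]
r5 m[φ0→X10] = [T, T, T, F]
r5 m[φ0→X14] = [T, F, T, F]
r5 m[φ1→X11] = [T, T, T, T]
r5 m[φ1→X6] = [T, T, T, T]
r5 m[φ1→X14] = [T, T, T, T]
r5 m[φ2→X10] = [T, F, T, F]
r5 m[φ2→X4] = [T, T, T, T]
r5 m[φ3→X11] = [T, T, T, F]
r5 m[φ4→X6] = [T, T, F, F]
r5 m[φ5→X10] = [F, T, T, T]
r5 m[φ6→X6] = [T, T, T, F]
r5 m[φ7→X14] = [T, F, T, T]
r5 m[φ8→X4] = [T, T, F, F]
r5 m[X10→φ0] = [F, F, T, F]
r5 m[X10→φ2] = [F, T, T, F]
r5 m[X10→φ5] = [T, F, T, F]
r5 m[X4→φ2] = [T, T, F, F]
r5 m[X4→φ8] = [T, T, T, T]
r5 m[X11→φ1] = [T, T, T, F]
r5 m[X11→φ3] = [T, T, T, T]
r5 m[X6→φ1] = [T, T, F, F]
r5 m[X6→φ4] = [T, T, T, F]
r5 m[X6→φ6] = [T, T, F, F]
r5 m[X14→φ0] = [T, F, T, T]
r5 m[X14→φ1] = [T, F, T, T]
r5 m[X14→φ7] = [T, T, T, T]
r6 m[φ0→X10] = [T, T, T, F]
r6 m[φ0→X14] = [T, F, T, F]
r6 m[φ1→X11] = [T, T, T, T]
r6 m[φ1→X6] = [T, T, T, T]
r6 m[φ1→X14] = [T, T, T, T]
r6 m[φ2→X10] = [T, F, T, F]
r6 m[φ2→X4] = [T, T, T, T]
r6 m[φ3→X11] = [T, T, T, F]
r6 m[φ4→X6] = [T, T, F, F]
r6 m[φ5→X10] = [F, T, T, T]
r6 m[φ6→X6] = [T, T, T, F]
r6 m[φ7→X14] = [T, F, T, T]
r6 m[φ8→X4] = [T, T, F, F]
r6 m[X10→φ0] = [F, F, T, F]
r6 m[X10→φ2] = [F, T, T, F]
r6 m[X10→φ5] = [T, F, T, F]
r6 m[X4→φ2] = [T, T, F, F]
r6 m[X4→φ8] = [T, T, T, T]
r6 m[X11→φ1] = [T, T, T, F]
r6 m[X11→φ3] = [T, T, T, T]
r6 m[X6→φ1] = [T, T, F, F]
r6 m[X6→φ4] = [T, T, T, F]
r6 m[X6→φ6] = [T, T, F, F]
r6 m[X14→φ0] = [T, F, T, T]
r6 m[X14→φ1] = [T, F, T, F]
r6 m[X14→φ7] = [T, F, T, F]
r7 m[φ0→X10] = [T, T, T, F]
r7 m[φ0→X14] = [T, F, T, F]
r7 m[φ1→X11] = [T, T, T, T]
r7 m[φ1→X6] = [T, T, T, T]
r7 m[φ1→X14] = [T, T, T, T]
r7 m[φ2→X10] = [T, F, T, F]
r7 m[φ2→X4] = [T, T, T, T]
r7 m[φ3→X11] = [T, T, T, F]
r7 m[φ4→X6] = [T, T, F, F]
r7 m[φ5→X10] = [F, T, T, T]
r7 m[φ6→X6] = [T, T, T, F]
r7 m[φ7→X14] = [T, F, T, T]
r7 m[φ8→X4] = [T, T, F, F]
r7 m[X10→φ0] = [F, F, T, F]
r7 m[X10→φ2] = [F, T, T, F]
r7 m[X10→φ5] = [T, F, T, F]
r7 m[X4→φ2] = [T, T, F, F]
r7 m[X4→φ8] = [T, T, T, T]
r7 m[X11→φ1] = [T, T, T, F]
r7 m[X11→φ3] = [T, T, T, T]
r7 m[X6→φ1] = [T, T, F, F]
r7 m[X6→φ4] = [T, T, T, F]
r7 m[X6→φ6] = [T, T, F, F]
r7 m[X14→φ0] = [T, F, T, T]
r7 m[X14→φ1] = [T, F, T, F]
r7 m[X14→φ7] = [T, F, T, F]
fixed point reached at round 7
b[X14] = ⊗ incoming = [T, F, T, F]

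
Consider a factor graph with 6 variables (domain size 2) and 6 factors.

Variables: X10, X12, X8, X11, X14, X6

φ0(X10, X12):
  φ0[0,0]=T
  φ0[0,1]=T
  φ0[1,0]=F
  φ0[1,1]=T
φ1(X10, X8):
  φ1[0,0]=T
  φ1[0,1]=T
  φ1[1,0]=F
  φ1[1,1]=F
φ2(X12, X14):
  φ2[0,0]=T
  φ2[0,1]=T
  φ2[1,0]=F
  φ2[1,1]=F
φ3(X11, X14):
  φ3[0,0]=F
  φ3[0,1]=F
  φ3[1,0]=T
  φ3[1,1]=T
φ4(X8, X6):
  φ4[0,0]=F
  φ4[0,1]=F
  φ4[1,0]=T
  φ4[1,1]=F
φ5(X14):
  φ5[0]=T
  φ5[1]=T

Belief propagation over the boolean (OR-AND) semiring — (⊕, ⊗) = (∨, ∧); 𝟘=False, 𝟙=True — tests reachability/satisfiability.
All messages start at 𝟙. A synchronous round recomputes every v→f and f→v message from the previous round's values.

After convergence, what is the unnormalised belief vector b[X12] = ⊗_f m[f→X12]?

init: all messages = 𝟙 over 2 values
r1 m[φ0→X10] = [T, T]
r1 m[φ0→X12] = [T, T]
r1 m[φ1→X10] = [T, F]
r1 m[φ1→X8] = [T, T]
r1 m[φ2→X12] = [T, F]
r1 m[φ2→X14] = [T, T]
r1 m[φ3→X11] = [F, T]
r1 m[φ3→X14] = [T, T]
r1 m[φ4→X8] = [F, T]
r1 m[φ4→X6] = [T, F]
r1 m[φ5→X14] = [T, T]
r1 m[X10→φ0] = [T, T]
r1 m[X10→φ1] = [T, T]
r1 m[X12→φ0] = [T, T]
r1 m[X12→φ2] = [T, T]
r1 m[X8→φ1] = [T, T]
r1 m[X8→φ4] = [T, T]
r1 m[X11→φ3] = [T, T]
r1 m[X14→φ2] = [T, T]
r1 m[X14→φ3] = [T, T]
r1 m[X14→φ5] = [T, T]
r1 m[X6→φ4] = [T, T]
r2 m[φ0→X10] = [T, T]
r2 m[φ0→X12] = [T, T]
r2 m[φ1→X10] = [T, F]
r2 m[φ1→X8] = [T, T]
r2 m[φ2→X12] = [T, F]
r2 m[φ2→X14] = [T, T]
r2 m[φ3→X11] = [F, T]
r2 m[φ3→X14] = [T, T]
r2 m[φ4→X8] = [F, T]
r2 m[φ4→X6] = [T, F]
r2 m[φ5→X14] = [T, T]
r2 m[X10→φ0] = [T, F]
r2 m[X10→φ1] = [T, T]
r2 m[X12→φ0] = [T, F]
r2 m[X12→φ2] = [T, T]
r2 m[X8→φ1] = [F, T]
r2 m[X8→φ4] = [T, T]
r2 m[X11→φ3] = [T, T]
r2 m[X14→φ2] = [T, T]
r2 m[X14→φ3] = [T, T]
r2 m[X14→φ5] = [T, T]
r2 m[X6→φ4] = [T, T]
r3 m[φ0→X10] = [T, F]
r3 m[φ0→X12] = [T, T]
r3 m[φ1→X10] = [T, F]
r3 m[φ1→X8] = [T, T]
r3 m[φ2→X12] = [T, F]
r3 m[φ2→X14] = [T, T]
r3 m[φ3→X11] = [F, T]
r3 m[φ3→X14] = [T, T]
r3 m[φ4→X8] = [F, T]
r3 m[φ4→X6] = [T, F]
r3 m[φ5→X14] = [T, T]
r3 m[X10→φ0] = [T, F]
r3 m[X10→φ1] = [T, T]
r3 m[X12→φ0] = [T, F]
r3 m[X12→φ2] = [T, T]
r3 m[X8→φ1] = [F, T]
r3 m[X8→φ4] = [T, T]
r3 m[X11→φ3] = [T, T]
r3 m[X14→φ2] = [T, T]
r3 m[X14→φ3] = [T, T]
r3 m[X14→φ5] = [T, T]
r3 m[X6→φ4] = [T, T]
r4 m[φ0→X10] = [T, F]
r4 m[φ0→X12] = [T, T]
r4 m[φ1→X10] = [T, F]
r4 m[φ1→X8] = [T, T]
r4 m[φ2→X12] = [T, F]
r4 m[φ2→X14] = [T, T]
r4 m[φ3→X11] = [F, T]
r4 m[φ3→X14] = [T, T]
r4 m[φ4→X8] = [F, T]
r4 m[φ4→X6] = [T, F]
r4 m[φ5→X14] = [T, T]
r4 m[X10→φ0] = [T, F]
r4 m[X10→φ1] = [T, F]
r4 m[X12→φ0] = [T, F]
r4 m[X12→φ2] = [T, T]
r4 m[X8→φ1] = [F, T]
r4 m[X8→φ4] = [T, T]
r4 m[X11→φ3] = [T, T]
r4 m[X14→φ2] = [T, T]
r4 m[X14→φ3] = [T, T]
r4 m[X14→φ5] = [T, T]
r4 m[X6→φ4] = [T, T]
r5 m[φ0→X10] = [T, F]
r5 m[φ0→X12] = [T, T]
r5 m[φ1→X10] = [T, F]
r5 m[φ1→X8] = [T, T]
r5 m[φ2→X12] = [T, F]
r5 m[φ2→X14] = [T, T]
r5 m[φ3→X11] = [F, T]
r5 m[φ3→X14] = [T, T]
r5 m[φ4→X8] = [F, T]
r5 m[φ4→X6] = [T, F]
r5 m[φ5→X14] = [T, T]
r5 m[X10→φ0] = [T, F]
r5 m[X10→φ1] = [T, F]
r5 m[X12→φ0] = [T, F]
r5 m[X12→φ2] = [T, T]
r5 m[X8→φ1] = [F, T]
r5 m[X8→φ4] = [T, T]
r5 m[X11→φ3] = [T, T]
r5 m[X14→φ2] = [T, T]
r5 m[X14→φ3] = [T, T]
r5 m[X14→φ5] = [T, T]
r5 m[X6→φ4] = [T, T]
fixed point reached at round 5
b[X12] = ⊗ incoming = [T, F]

b[X12] = [T, F]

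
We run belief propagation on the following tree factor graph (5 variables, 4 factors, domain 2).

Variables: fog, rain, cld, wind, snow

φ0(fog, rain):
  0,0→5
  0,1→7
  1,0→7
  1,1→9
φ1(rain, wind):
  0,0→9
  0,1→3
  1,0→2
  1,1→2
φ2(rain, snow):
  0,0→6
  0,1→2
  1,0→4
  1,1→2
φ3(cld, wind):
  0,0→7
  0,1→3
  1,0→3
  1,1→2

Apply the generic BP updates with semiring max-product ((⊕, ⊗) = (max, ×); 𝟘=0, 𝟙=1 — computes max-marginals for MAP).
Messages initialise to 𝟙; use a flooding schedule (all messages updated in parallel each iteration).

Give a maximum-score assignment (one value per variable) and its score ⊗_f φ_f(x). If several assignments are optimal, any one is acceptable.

init: all messages = 𝟙 over 2 values
r1 m[φ0→fog] = [7, 9]
r1 m[φ0→rain] = [7, 9]
r1 m[φ1→rain] = [9, 2]
r1 m[φ1→wind] = [9, 3]
r1 m[φ2→rain] = [6, 4]
r1 m[φ2→snow] = [6, 2]
r1 m[φ3→cld] = [7, 3]
r1 m[φ3→wind] = [7, 3]
r1 m[fog→φ0] = [1, 1]
r1 m[rain→φ0] = [1, 1]
r1 m[rain→φ1] = [1, 1]
r1 m[rain→φ2] = [1, 1]
r1 m[cld→φ3] = [1, 1]
r1 m[wind→φ1] = [1, 1]
r1 m[wind→φ3] = [1, 1]
r1 m[snow→φ2] = [1, 1]
r2 m[φ0→fog] = [7, 9]
r2 m[φ0→rain] = [7, 9]
r2 m[φ1→rain] = [9, 2]
r2 m[φ1→wind] = [9, 3]
r2 m[φ2→rain] = [6, 4]
r2 m[φ2→snow] = [6, 2]
r2 m[φ3→cld] = [7, 3]
r2 m[φ3→wind] = [7, 3]
r2 m[fog→φ0] = [1, 1]
r2 m[rain→φ0] = [54, 8]
r2 m[rain→φ1] = [42, 36]
r2 m[rain→φ2] = [63, 18]
r2 m[cld→φ3] = [1, 1]
r2 m[wind→φ1] = [7, 3]
r2 m[wind→φ3] = [9, 3]
r2 m[snow→φ2] = [1, 1]
r3 m[φ0→fog] = [270, 378]
r3 m[φ0→rain] = [7, 9]
r3 m[φ1→rain] = [63, 14]
r3 m[φ1→wind] = [378, 126]
r3 m[φ2→rain] = [6, 4]
r3 m[φ2→snow] = [378, 126]
r3 m[φ3→cld] = [63, 27]
r3 m[φ3→wind] = [7, 3]
r3 m[fog→φ0] = [1, 1]
r3 m[rain→φ0] = [54, 8]
r3 m[rain→φ1] = [42, 36]
r3 m[rain→φ2] = [63, 18]
r3 m[cld→φ3] = [1, 1]
r3 m[wind→φ1] = [7, 3]
r3 m[wind→φ3] = [9, 3]
r3 m[snow→φ2] = [1, 1]
r4 m[φ0→fog] = [270, 378]
r4 m[φ0→rain] = [7, 9]
r4 m[φ1→rain] = [63, 14]
r4 m[φ1→wind] = [378, 126]
r4 m[φ2→rain] = [6, 4]
r4 m[φ2→snow] = [378, 126]
r4 m[φ3→cld] = [63, 27]
r4 m[φ3→wind] = [7, 3]
r4 m[fog→φ0] = [1, 1]
r4 m[rain→φ0] = [378, 56]
r4 m[rain→φ1] = [42, 36]
r4 m[rain→φ2] = [441, 126]
r4 m[cld→φ3] = [1, 1]
r4 m[wind→φ1] = [7, 3]
r4 m[wind→φ3] = [378, 126]
r4 m[snow→φ2] = [1, 1]
r5 m[φ0→fog] = [1890, 2646]
r5 m[φ0→rain] = [7, 9]
r5 m[φ1→rain] = [63, 14]
r5 m[φ1→wind] = [378, 126]
r5 m[φ2→rain] = [6, 4]
r5 m[φ2→snow] = [2646, 882]
r5 m[φ3→cld] = [2646, 1134]
r5 m[φ3→wind] = [7, 3]
r5 m[fog→φ0] = [1, 1]
r5 m[rain→φ0] = [378, 56]
r5 m[rain→φ1] = [42, 36]
r5 m[rain→φ2] = [441, 126]
r5 m[cld→φ3] = [1, 1]
r5 m[wind→φ1] = [7, 3]
r5 m[wind→φ3] = [378, 126]
r5 m[snow→φ2] = [1, 1]
r6 m[φ0→fog] = [1890, 2646]
r6 m[φ0→rain] = [7, 9]
r6 m[φ1→rain] = [63, 14]
r6 m[φ1→wind] = [378, 126]
r6 m[φ2→rain] = [6, 4]
r6 m[φ2→snow] = [2646, 882]
r6 m[φ3→cld] = [2646, 1134]
r6 m[φ3→wind] = [7, 3]
r6 m[fog→φ0] = [1, 1]
r6 m[rain→φ0] = [378, 56]
r6 m[rain→φ1] = [42, 36]
r6 m[rain→φ2] = [441, 126]
r6 m[cld→φ3] = [1, 1]
r6 m[wind→φ1] = [7, 3]
r6 m[wind→φ3] = [378, 126]
r6 m[snow→φ2] = [1, 1]
fixed point reached at round 6
traceback from fog: (fog=1, rain=0, cld=0, wind=0, snow=0), score=2646

assignment: (fog=1, rain=0, cld=0, wind=0, snow=0); score = 2646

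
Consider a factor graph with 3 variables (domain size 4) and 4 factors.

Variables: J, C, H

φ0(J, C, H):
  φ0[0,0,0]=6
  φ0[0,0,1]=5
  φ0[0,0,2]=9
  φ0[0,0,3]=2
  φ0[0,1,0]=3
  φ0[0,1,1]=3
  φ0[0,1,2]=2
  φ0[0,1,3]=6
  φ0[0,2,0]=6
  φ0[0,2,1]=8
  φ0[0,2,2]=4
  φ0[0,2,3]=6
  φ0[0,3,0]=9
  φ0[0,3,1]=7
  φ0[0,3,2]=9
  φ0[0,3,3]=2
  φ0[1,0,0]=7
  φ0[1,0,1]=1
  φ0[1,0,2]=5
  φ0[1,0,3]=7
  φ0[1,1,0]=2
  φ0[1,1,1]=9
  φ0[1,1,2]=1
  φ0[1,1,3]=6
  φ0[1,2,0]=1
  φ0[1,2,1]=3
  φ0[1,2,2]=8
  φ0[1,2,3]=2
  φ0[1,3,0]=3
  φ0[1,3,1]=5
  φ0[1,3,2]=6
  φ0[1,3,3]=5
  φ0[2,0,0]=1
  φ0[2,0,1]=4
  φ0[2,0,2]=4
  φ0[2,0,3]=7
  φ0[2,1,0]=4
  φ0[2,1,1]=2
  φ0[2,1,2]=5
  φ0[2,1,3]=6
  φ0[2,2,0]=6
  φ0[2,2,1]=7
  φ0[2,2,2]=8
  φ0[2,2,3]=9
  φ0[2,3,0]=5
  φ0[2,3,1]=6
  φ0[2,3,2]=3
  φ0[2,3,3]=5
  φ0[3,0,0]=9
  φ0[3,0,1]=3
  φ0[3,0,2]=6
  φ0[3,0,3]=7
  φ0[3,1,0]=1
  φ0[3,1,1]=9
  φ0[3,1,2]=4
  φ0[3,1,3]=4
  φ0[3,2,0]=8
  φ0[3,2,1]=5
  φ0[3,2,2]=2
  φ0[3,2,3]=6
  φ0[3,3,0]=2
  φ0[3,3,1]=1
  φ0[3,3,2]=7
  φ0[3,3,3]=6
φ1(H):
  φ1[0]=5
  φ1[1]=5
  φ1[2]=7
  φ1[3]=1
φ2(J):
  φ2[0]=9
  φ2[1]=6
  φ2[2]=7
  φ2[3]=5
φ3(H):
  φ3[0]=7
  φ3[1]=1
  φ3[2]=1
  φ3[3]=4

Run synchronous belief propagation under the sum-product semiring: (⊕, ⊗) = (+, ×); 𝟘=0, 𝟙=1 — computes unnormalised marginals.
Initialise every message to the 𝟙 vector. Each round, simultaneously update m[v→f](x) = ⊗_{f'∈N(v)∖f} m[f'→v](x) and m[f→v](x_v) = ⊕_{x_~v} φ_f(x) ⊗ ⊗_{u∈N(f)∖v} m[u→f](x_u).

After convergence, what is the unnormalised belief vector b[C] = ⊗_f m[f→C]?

init: all messages = 𝟙 over 4 values
r1 m[φ0→J] = [87, 71, 82, 80]
r1 m[φ0→C] = [83, 67, 89, 81]
r1 m[φ0→H] = [73, 78, 83, 86]
r1 m[φ1→H] = [5, 5, 7, 1]
r1 m[φ2→J] = [9, 6, 7, 5]
r1 m[φ3→H] = [7, 1, 1, 4]
r1 m[J→φ0] = [1, 1, 1, 1]
r1 m[J→φ2] = [1, 1, 1, 1]
r1 m[C→φ0] = [1, 1, 1, 1]
r1 m[H→φ0] = [1, 1, 1, 1]
r1 m[H→φ1] = [1, 1, 1, 1]
r1 m[H→φ3] = [1, 1, 1, 1]
r2 m[φ0→J] = [87, 71, 82, 80]
r2 m[φ0→C] = [83, 67, 89, 81]
r2 m[φ0→H] = [73, 78, 83, 86]
r2 m[φ1→H] = [5, 5, 7, 1]
r2 m[φ2→J] = [9, 6, 7, 5]
r2 m[φ3→H] = [7, 1, 1, 4]
r2 m[J→φ0] = [9, 6, 7, 5]
r2 m[J→φ2] = [87, 71, 82, 80]
r2 m[C→φ0] = [1, 1, 1, 1]
r2 m[H→φ0] = [35, 5, 7, 4]
r2 m[H→φ1] = [511, 78, 83, 344]
r2 m[H→φ3] = [365, 390, 581, 86]
r3 m[φ0→J] = [1187, 765, 903, 1015]
r3 m[φ0→C] = [7409, 4381, 7476, 7403]
r3 m[φ0→H] = [506, 538, 571, 568]
r3 m[φ1→H] = [5, 5, 7, 1]
r3 m[φ2→J] = [9, 6, 7, 5]
r3 m[φ3→H] = [7, 1, 1, 4]
r3 m[J→φ0] = [9, 6, 7, 5]
r3 m[J→φ2] = [87, 71, 82, 80]
r3 m[C→φ0] = [1, 1, 1, 1]
r3 m[H→φ0] = [35, 5, 7, 4]
r3 m[H→φ1] = [511, 78, 83, 344]
r3 m[H→φ3] = [365, 390, 581, 86]
r4 m[φ0→J] = [1187, 765, 903, 1015]
r4 m[φ0→C] = [7409, 4381, 7476, 7403]
r4 m[φ0→H] = [506, 538, 571, 568]
r4 m[φ1→H] = [5, 5, 7, 1]
r4 m[φ2→J] = [9, 6, 7, 5]
r4 m[φ3→H] = [7, 1, 1, 4]
r4 m[J→φ0] = [9, 6, 7, 5]
r4 m[J→φ2] = [1187, 765, 903, 1015]
r4 m[C→φ0] = [1, 1, 1, 1]
r4 m[H→φ0] = [35, 5, 7, 4]
r4 m[H→φ1] = [3542, 538, 571, 2272]
r4 m[H→φ3] = [2530, 2690, 3997, 568]
r5 m[φ0→J] = [1187, 765, 903, 1015]
r5 m[φ0→C] = [7409, 4381, 7476, 7403]
r5 m[φ0→H] = [506, 538, 571, 568]
r5 m[φ1→H] = [5, 5, 7, 1]
r5 m[φ2→J] = [9, 6, 7, 5]
r5 m[φ3→H] = [7, 1, 1, 4]
r5 m[J→φ0] = [9, 6, 7, 5]
r5 m[J→φ2] = [1187, 765, 903, 1015]
r5 m[C→φ0] = [1, 1, 1, 1]
r5 m[H→φ0] = [35, 5, 7, 4]
r5 m[H→φ1] = [3542, 538, 571, 2272]
r5 m[H→φ3] = [2530, 2690, 3997, 568]
fixed point reached at round 5
b[C] = ⊗ incoming = [7409, 4381, 7476, 7403]

b[C] = [7409, 4381, 7476, 7403]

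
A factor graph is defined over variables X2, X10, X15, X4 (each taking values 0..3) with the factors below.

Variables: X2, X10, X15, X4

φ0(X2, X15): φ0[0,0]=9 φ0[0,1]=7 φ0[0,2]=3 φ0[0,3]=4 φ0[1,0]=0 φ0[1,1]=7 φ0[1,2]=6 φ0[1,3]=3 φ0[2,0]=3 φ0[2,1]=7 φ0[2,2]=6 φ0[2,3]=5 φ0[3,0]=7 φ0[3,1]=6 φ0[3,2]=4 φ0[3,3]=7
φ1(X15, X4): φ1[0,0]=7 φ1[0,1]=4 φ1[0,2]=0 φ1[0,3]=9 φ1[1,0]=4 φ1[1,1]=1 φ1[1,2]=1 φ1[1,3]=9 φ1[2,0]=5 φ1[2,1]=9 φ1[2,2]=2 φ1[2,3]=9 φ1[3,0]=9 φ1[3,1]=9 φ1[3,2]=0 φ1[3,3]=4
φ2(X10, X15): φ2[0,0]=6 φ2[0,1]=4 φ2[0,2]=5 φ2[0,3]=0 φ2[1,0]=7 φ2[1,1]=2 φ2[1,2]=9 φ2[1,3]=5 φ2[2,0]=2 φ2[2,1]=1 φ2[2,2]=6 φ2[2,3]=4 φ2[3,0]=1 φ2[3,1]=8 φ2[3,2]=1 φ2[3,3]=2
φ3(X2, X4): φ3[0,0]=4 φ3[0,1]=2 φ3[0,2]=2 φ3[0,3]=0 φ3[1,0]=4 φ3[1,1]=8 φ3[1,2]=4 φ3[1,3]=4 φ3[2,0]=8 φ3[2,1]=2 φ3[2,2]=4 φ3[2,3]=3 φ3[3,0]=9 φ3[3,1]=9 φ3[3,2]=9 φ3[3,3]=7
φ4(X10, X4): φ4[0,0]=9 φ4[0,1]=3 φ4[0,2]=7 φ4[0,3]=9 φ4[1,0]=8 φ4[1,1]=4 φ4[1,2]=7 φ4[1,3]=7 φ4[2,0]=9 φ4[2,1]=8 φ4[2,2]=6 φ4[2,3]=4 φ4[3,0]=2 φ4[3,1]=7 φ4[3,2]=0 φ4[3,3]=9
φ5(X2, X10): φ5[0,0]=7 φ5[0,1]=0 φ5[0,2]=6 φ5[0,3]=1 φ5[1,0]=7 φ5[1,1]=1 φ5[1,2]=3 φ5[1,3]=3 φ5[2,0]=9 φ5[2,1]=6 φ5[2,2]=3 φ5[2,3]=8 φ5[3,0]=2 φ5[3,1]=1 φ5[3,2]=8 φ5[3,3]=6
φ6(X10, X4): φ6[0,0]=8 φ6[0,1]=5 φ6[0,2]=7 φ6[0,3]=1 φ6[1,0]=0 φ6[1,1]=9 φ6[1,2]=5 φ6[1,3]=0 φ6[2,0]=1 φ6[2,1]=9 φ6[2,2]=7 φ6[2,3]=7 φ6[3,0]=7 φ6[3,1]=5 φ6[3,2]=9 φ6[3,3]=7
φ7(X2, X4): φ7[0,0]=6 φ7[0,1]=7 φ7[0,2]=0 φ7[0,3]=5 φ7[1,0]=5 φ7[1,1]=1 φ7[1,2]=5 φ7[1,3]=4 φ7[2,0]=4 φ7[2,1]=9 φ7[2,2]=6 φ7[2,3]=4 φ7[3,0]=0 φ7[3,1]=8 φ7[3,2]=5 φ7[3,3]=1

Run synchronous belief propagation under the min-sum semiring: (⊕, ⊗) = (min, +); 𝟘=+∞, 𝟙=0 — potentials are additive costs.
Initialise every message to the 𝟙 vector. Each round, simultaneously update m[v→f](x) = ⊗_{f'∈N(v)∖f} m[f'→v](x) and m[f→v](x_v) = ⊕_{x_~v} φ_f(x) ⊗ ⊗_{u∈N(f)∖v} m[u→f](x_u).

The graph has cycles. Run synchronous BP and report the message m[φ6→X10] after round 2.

message @ round 2 = [1, 0, 1, 5]

init: all messages = 𝟙 over 4 values
r1 m[φ0→X2] = [3, 0, 3, 4]
r1 m[φ0→X15] = [0, 6, 3, 3]
r1 m[φ1→X15] = [0, 1, 2, 0]
r1 m[φ1→X4] = [4, 1, 0, 4]
r1 m[φ2→X10] = [0, 2, 1, 1]
r1 m[φ2→X15] = [1, 1, 1, 0]
r1 m[φ3→X2] = [0, 4, 2, 7]
r1 m[φ3→X4] = [4, 2, 2, 0]
r1 m[φ4→X10] = [3, 4, 4, 0]
r1 m[φ4→X4] = [2, 3, 0, 4]
r1 m[φ5→X2] = [0, 1, 3, 1]
r1 m[φ5→X10] = [2, 0, 3, 1]
r1 m[φ6→X10] = [1, 0, 1, 5]
r1 m[φ6→X4] = [0, 5, 5, 0]
r1 m[φ7→X2] = [0, 1, 4, 0]
r1 m[φ7→X4] = [0, 1, 0, 1]
r1 m[X2→φ0] = [0, 0, 0, 0]
r1 m[X2→φ3] = [0, 0, 0, 0]
r1 m[X2→φ5] = [0, 0, 0, 0]
r1 m[X2→φ7] = [0, 0, 0, 0]
r1 m[X10→φ2] = [0, 0, 0, 0]
r1 m[X10→φ4] = [0, 0, 0, 0]
r1 m[X10→φ5] = [0, 0, 0, 0]
r1 m[X10→φ6] = [0, 0, 0, 0]
r1 m[X15→φ0] = [0, 0, 0, 0]
r1 m[X15→φ1] = [0, 0, 0, 0]
r1 m[X15→φ2] = [0, 0, 0, 0]
r1 m[X4→φ1] = [0, 0, 0, 0]
r1 m[X4→φ3] = [0, 0, 0, 0]
r1 m[X4→φ4] = [0, 0, 0, 0]
r1 m[X4→φ6] = [0, 0, 0, 0]
r1 m[X4→φ7] = [0, 0, 0, 0]
r2 m[φ0→X2] = [3, 0, 3, 4]
r2 m[φ0→X15] = [0, 6, 3, 3]
r2 m[φ1→X15] = [0, 1, 2, 0]
r2 m[φ1→X4] = [4, 1, 0, 4]
r2 m[φ2→X10] = [0, 2, 1, 1]
r2 m[φ2→X15] = [1, 1, 1, 0]
r2 m[φ3→X2] = [0, 4, 2, 7]
r2 m[φ3→X4] = [4, 2, 2, 0]
r2 m[φ4→X10] = [3, 4, 4, 0]
r2 m[φ4→X4] = [2, 3, 0, 4]
r2 m[φ5→X2] = [0, 1, 3, 1]
r2 m[φ5→X10] = [2, 0, 3, 1]
r2 m[φ6→X10] = [1, 0, 1, 5]
r2 m[φ6→X4] = [0, 5, 5, 0]
r2 m[φ7→X2] = [0, 1, 4, 0]
r2 m[φ7→X4] = [0, 1, 0, 1]
r2 m[X2→φ0] = [0, 6, 9, 8]
r2 m[X2→φ3] = [3, 2, 10, 5]
r2 m[X2→φ5] = [3, 5, 9, 11]
r2 m[X2→φ7] = [3, 5, 8, 12]
r2 m[X10→φ2] = [6, 4, 8, 6]
r2 m[X10→φ4] = [3, 2, 5, 7]
r2 m[X10→φ5] = [4, 6, 6, 6]
r2 m[X10→φ6] = [5, 6, 8, 2]
r2 m[X15→φ0] = [1, 2, 3, 0]
r2 m[X15→φ1] = [1, 7, 4, 3]
r2 m[X15→φ2] = [0, 7, 5, 3]
r2 m[X4→φ1] = [6, 11, 7, 5]
r2 m[X4→φ3] = [6, 10, 5, 9]
r2 m[X4→φ4] = [8, 9, 7, 5]
r2 m[X4→φ6] = [10, 7, 2, 9]
r2 m[X4→φ7] = [10, 11, 7, 8]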